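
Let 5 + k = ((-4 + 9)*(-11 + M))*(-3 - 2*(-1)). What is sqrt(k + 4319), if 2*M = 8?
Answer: sqrt(4349) ≈ 65.947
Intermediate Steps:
M = 4 (M = (1/2)*8 = 4)
k = 30 (k = -5 + ((-4 + 9)*(-11 + 4))*(-3 - 2*(-1)) = -5 + (5*(-7))*(-3 + 2) = -5 - 35*(-1) = -5 + 35 = 30)
sqrt(k + 4319) = sqrt(30 + 4319) = sqrt(4349)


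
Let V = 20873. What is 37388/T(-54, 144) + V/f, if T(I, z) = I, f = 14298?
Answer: -88907747/128682 ≈ -690.91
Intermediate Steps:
37388/T(-54, 144) + V/f = 37388/(-54) + 20873/14298 = 37388*(-1/54) + 20873*(1/14298) = -18694/27 + 20873/14298 = -88907747/128682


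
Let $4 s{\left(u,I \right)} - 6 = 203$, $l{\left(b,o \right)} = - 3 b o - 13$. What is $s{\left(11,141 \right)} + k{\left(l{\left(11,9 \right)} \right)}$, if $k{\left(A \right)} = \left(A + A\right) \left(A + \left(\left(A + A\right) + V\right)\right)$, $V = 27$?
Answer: $\frac{2239649}{4} \approx 5.5991 \cdot 10^{5}$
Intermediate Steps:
$l{\left(b,o \right)} = -13 - 3 b o$ ($l{\left(b,o \right)} = - 3 b o - 13 = -13 - 3 b o$)
$s{\left(u,I \right)} = \frac{209}{4}$ ($s{\left(u,I \right)} = \frac{3}{2} + \frac{1}{4} \cdot 203 = \frac{3}{2} + \frac{203}{4} = \frac{209}{4}$)
$k{\left(A \right)} = 2 A \left(27 + 3 A\right)$ ($k{\left(A \right)} = \left(A + A\right) \left(A + \left(\left(A + A\right) + 27\right)\right) = 2 A \left(A + \left(2 A + 27\right)\right) = 2 A \left(A + \left(27 + 2 A\right)\right) = 2 A \left(27 + 3 A\right)$)
$s{\left(11,141 \right)} + k{\left(l{\left(11,9 \right)} \right)} = \frac{209}{4} + 6 \left(-13 - 33 \cdot 9\right) \left(9 - \left(13 + 33 \cdot 9\right)\right) = \frac{209}{4} + 6 \left(-13 - 297\right) \left(9 - 310\right) = \frac{209}{4} + 6 \left(-310\right) \left(9 - 310\right) = \frac{209}{4} + 6 \left(-310\right) \left(-301\right) = \frac{209}{4} + 559860 = \frac{2239649}{4}$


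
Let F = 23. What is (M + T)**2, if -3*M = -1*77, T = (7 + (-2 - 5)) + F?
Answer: 21316/9 ≈ 2368.4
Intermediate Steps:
T = 23 (T = (7 + (-2 - 5)) + 23 = (7 - 7) + 23 = 0 + 23 = 23)
M = 77/3 (M = -(-1)*77/3 = -1/3*(-77) = 77/3 ≈ 25.667)
(M + T)**2 = (77/3 + 23)**2 = (146/3)**2 = 21316/9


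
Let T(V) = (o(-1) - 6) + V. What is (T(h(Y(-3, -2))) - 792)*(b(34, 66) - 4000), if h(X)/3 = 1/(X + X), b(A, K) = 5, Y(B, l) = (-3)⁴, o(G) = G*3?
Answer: 172795735/54 ≈ 3.1999e+6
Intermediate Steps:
o(G) = 3*G
Y(B, l) = 81
h(X) = 3/(2*X) (h(X) = 3/(X + X) = 3/((2*X)) = 3*(1/(2*X)) = 3/(2*X))
T(V) = -9 + V (T(V) = (3*(-1) - 6) + V = (-3 - 6) + V = -9 + V)
(T(h(Y(-3, -2))) - 792)*(b(34, 66) - 4000) = ((-9 + (3/2)/81) - 792)*(5 - 4000) = ((-9 + (3/2)*(1/81)) - 792)*(-3995) = ((-9 + 1/54) - 792)*(-3995) = (-485/54 - 792)*(-3995) = -43253/54*(-3995) = 172795735/54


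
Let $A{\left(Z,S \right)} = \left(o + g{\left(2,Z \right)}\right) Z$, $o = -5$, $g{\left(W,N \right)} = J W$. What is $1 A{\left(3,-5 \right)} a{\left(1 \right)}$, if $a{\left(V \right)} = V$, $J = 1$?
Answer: $-9$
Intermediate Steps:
$g{\left(W,N \right)} = W$ ($g{\left(W,N \right)} = 1 W = W$)
$A{\left(Z,S \right)} = - 3 Z$ ($A{\left(Z,S \right)} = \left(-5 + 2\right) Z = - 3 Z$)
$1 A{\left(3,-5 \right)} a{\left(1 \right)} = 1 \left(\left(-3\right) 3\right) 1 = 1 \left(-9\right) 1 = \left(-9\right) 1 = -9$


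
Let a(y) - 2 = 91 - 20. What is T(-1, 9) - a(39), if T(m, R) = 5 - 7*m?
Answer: -61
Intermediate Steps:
a(y) = 73 (a(y) = 2 + (91 - 20) = 2 + 71 = 73)
T(-1, 9) - a(39) = (5 - 7*(-1)) - 1*73 = (5 + 7) - 73 = 12 - 73 = -61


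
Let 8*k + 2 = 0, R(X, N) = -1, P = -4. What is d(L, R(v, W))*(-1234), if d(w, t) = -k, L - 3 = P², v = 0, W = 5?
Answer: -617/2 ≈ -308.50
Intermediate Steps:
k = -¼ (k = -¼ + (⅛)*0 = -¼ + 0 = -¼ ≈ -0.25000)
L = 19 (L = 3 + (-4)² = 3 + 16 = 19)
d(w, t) = ¼ (d(w, t) = -1*(-¼) = ¼)
d(L, R(v, W))*(-1234) = (¼)*(-1234) = -617/2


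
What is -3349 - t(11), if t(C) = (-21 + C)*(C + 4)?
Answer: -3199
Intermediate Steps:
t(C) = (-21 + C)*(4 + C)
-3349 - t(11) = -3349 - (-84 + 11**2 - 17*11) = -3349 - (-84 + 121 - 187) = -3349 - 1*(-150) = -3349 + 150 = -3199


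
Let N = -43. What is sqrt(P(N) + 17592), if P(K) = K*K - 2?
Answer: sqrt(19439) ≈ 139.42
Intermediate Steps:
P(K) = -2 + K**2 (P(K) = K**2 - 2 = -2 + K**2)
sqrt(P(N) + 17592) = sqrt((-2 + (-43)**2) + 17592) = sqrt((-2 + 1849) + 17592) = sqrt(1847 + 17592) = sqrt(19439)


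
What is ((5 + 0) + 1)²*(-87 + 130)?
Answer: 1548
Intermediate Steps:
((5 + 0) + 1)²*(-87 + 130) = (5 + 1)²*43 = 6²*43 = 36*43 = 1548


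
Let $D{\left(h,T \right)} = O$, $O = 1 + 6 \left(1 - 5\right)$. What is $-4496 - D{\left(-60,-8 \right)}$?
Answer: $-4473$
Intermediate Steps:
$O = -23$ ($O = 1 + 6 \left(1 - 5\right) = 1 + 6 \left(-4\right) = 1 - 24 = -23$)
$D{\left(h,T \right)} = -23$
$-4496 - D{\left(-60,-8 \right)} = -4496 - -23 = -4496 + 23 = -4473$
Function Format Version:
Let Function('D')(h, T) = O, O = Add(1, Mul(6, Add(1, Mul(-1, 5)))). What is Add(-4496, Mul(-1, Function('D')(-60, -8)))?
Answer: -4473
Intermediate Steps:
O = -23 (O = Add(1, Mul(6, Add(1, -5))) = Add(1, Mul(6, -4)) = Add(1, -24) = -23)
Function('D')(h, T) = -23
Add(-4496, Mul(-1, Function('D')(-60, -8))) = Add(-4496, Mul(-1, -23)) = Add(-4496, 23) = -4473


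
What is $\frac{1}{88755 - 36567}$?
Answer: $\frac{1}{52188} \approx 1.9161 \cdot 10^{-5}$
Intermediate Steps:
$\frac{1}{88755 - 36567} = \frac{1}{52188}$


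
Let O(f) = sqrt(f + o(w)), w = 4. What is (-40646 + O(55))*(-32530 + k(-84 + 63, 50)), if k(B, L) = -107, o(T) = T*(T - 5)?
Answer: 1326563502 - 32637*sqrt(51) ≈ 1.3263e+9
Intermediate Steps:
o(T) = T*(-5 + T)
O(f) = sqrt(-4 + f) (O(f) = sqrt(f + 4*(-5 + 4)) = sqrt(f + 4*(-1)) = sqrt(f - 4) = sqrt(-4 + f))
(-40646 + O(55))*(-32530 + k(-84 + 63, 50)) = (-40646 + sqrt(-4 + 55))*(-32530 - 107) = (-40646 + sqrt(51))*(-32637) = 1326563502 - 32637*sqrt(51)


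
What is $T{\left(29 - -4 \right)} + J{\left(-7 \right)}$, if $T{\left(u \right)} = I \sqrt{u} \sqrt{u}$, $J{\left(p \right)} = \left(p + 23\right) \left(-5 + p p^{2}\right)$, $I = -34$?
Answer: $-6690$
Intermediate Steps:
$J{\left(p \right)} = \left(-5 + p^{3}\right) \left(23 + p\right)$ ($J{\left(p \right)} = \left(23 + p\right) \left(-5 + p^{3}\right) = \left(-5 + p^{3}\right) \left(23 + p\right)$)
$T{\left(u \right)} = - 34 u$ ($T{\left(u \right)} = - 34 \sqrt{u} \sqrt{u} = - 34 u$)
$T{\left(29 - -4 \right)} + J{\left(-7 \right)} = - 34 \left(29 - -4\right) + \left(-115 + \left(-7\right)^{4} - -35 + 23 \left(-7\right)^{3}\right) = - 34 \left(29 + 4\right) + \left(-115 + 2401 + 35 + 23 \left(-343\right)\right) = \left(-34\right) 33 + \left(-115 + 2401 + 35 - 7889\right) = -1122 - 5568 = -6690$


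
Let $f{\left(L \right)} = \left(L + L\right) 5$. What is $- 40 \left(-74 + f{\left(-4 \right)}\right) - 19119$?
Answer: $-14559$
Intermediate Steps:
$f{\left(L \right)} = 10 L$ ($f{\left(L \right)} = 2 L 5 = 10 L$)
$- 40 \left(-74 + f{\left(-4 \right)}\right) - 19119 = - 40 \left(-74 + 10 \left(-4\right)\right) - 19119 = - 40 \left(-74 - 40\right) - 19119 = \left(-40\right) \left(-114\right) - 19119 = 4560 - 19119 = -14559$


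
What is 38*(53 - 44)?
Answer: 342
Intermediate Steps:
38*(53 - 44) = 38*9 = 342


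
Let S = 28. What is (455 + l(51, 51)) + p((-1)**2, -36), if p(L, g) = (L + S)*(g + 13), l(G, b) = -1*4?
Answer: -216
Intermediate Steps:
l(G, b) = -4
p(L, g) = (13 + g)*(28 + L) (p(L, g) = (L + 28)*(g + 13) = (28 + L)*(13 + g) = (13 + g)*(28 + L))
(455 + l(51, 51)) + p((-1)**2, -36) = (455 - 4) + (364 + 13*(-1)**2 + 28*(-36) + (-1)**2*(-36)) = 451 + (364 + 13*1 - 1008 + 1*(-36)) = 451 + (364 + 13 - 1008 - 36) = 451 - 667 = -216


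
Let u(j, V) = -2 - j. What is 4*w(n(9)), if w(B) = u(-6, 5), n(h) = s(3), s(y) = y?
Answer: 16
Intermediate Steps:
n(h) = 3
w(B) = 4 (w(B) = -2 - 1*(-6) = -2 + 6 = 4)
4*w(n(9)) = 4*4 = 16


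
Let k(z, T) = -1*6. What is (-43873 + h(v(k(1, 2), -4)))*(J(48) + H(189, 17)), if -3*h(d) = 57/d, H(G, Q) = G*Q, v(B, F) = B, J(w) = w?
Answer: -286119053/2 ≈ -1.4306e+8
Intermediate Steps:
k(z, T) = -6
h(d) = -19/d
(-43873 + h(v(k(1, 2), -4)))*(J(48) + H(189, 17)) = (-43873 - 19/(-6))*(48 + 189*17) = (-43873 - 19*(-⅙))*(48 + 3213) = (-43873 + 19/6)*3261 = -263219/6*3261 = -286119053/2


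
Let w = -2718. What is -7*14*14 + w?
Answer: -4090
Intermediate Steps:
-7*14*14 + w = -7*14*14 - 2718 = -98*14 - 2718 = -1372 - 2718 = -4090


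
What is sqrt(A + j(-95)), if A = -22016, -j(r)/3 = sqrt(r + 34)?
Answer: sqrt(-22016 - 3*I*sqrt(61)) ≈ 0.0789 - 148.38*I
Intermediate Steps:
j(r) = -3*sqrt(34 + r) (j(r) = -3*sqrt(r + 34) = -3*sqrt(34 + r))
sqrt(A + j(-95)) = sqrt(-22016 - 3*sqrt(34 - 95)) = sqrt(-22016 - 3*I*sqrt(61))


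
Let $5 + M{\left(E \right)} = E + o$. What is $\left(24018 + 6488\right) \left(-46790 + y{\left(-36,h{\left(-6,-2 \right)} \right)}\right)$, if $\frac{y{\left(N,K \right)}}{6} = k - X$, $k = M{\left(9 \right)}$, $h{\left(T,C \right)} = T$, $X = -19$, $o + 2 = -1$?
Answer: $-1423715020$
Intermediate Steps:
$o = -3$ ($o = -2 - 1 = -3$)
$M{\left(E \right)} = -8 + E$ ($M{\left(E \right)} = -5 + \left(E - 3\right) = -5 + \left(-3 + E\right) = -8 + E$)
$k = 1$ ($k = -8 + 9 = 1$)
$y{\left(N,K \right)} = 120$ ($y{\left(N,K \right)} = 6 \left(1 - -19\right) = 6 \left(1 + 19\right) = 6 \cdot 20 = 120$)
$\left(24018 + 6488\right) \left(-46790 + y{\left(-36,h{\left(-6,-2 \right)} \right)}\right) = \left(24018 + 6488\right) \left(-46790 + 120\right) = 30506 \left(-46670\right) = -1423715020$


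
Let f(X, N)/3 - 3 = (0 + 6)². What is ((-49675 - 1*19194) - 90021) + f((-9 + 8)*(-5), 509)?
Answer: -158773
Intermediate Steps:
f(X, N) = 117 (f(X, N) = 9 + 3*(0 + 6)² = 9 + 3*6² = 9 + 3*36 = 9 + 108 = 117)
((-49675 - 1*19194) - 90021) + f((-9 + 8)*(-5), 509) = ((-49675 - 1*19194) - 90021) + 117 = ((-49675 - 19194) - 90021) + 117 = (-68869 - 90021) + 117 = -158890 + 117 = -158773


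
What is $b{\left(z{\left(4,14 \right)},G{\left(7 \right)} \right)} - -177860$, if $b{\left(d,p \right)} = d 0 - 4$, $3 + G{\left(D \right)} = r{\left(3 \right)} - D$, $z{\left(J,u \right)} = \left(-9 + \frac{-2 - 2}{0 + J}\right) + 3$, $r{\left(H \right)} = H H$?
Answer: $177856$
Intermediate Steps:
$r{\left(H \right)} = H^{2}$
$z{\left(J,u \right)} = -6 - \frac{4}{J}$ ($z{\left(J,u \right)} = \left(-9 - \frac{4}{J}\right) + 3 = -6 - \frac{4}{J}$)
$G{\left(D \right)} = 6 - D$ ($G{\left(D \right)} = -3 - \left(-9 + D\right) = 6 - D$)
$b{\left(d,p \right)} = -4$ ($b{\left(d,p \right)} = 0 - 4 = -4$)
$b{\left(z{\left(4,14 \right)},G{\left(7 \right)} \right)} - -177860 = -4 - -177860 = -4 + 177860 = 177856$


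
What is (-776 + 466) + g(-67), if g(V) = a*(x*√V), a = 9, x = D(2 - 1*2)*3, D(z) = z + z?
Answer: -310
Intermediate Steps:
D(z) = 2*z
x = 0 (x = (2*(2 - 1*2))*3 = (2*(2 - 2))*3 = (2*0)*3 = 0*3 = 0)
g(V) = 0 (g(V) = 9*(0*√V) = 9*0 = 0)
(-776 + 466) + g(-67) = (-776 + 466) + 0 = -310 + 0 = -310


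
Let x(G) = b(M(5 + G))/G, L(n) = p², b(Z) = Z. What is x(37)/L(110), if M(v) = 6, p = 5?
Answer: 6/925 ≈ 0.0064865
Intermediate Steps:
L(n) = 25 (L(n) = 5² = 25)
x(G) = 6/G
x(37)/L(110) = (6/37)/25 = (6*(1/37))*(1/25) = (6/37)*(1/25) = 6/925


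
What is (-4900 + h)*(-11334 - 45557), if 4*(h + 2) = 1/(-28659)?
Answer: 31969651282643/114636 ≈ 2.7888e+8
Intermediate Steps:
h = -229273/114636 (h = -2 + (¼)/(-28659) = -2 + (¼)*(-1/28659) = -2 - 1/114636 = -229273/114636 ≈ -2.0000)
(-4900 + h)*(-11334 - 45557) = (-4900 - 229273/114636)*(-11334 - 45557) = -561945673/114636*(-56891) = 31969651282643/114636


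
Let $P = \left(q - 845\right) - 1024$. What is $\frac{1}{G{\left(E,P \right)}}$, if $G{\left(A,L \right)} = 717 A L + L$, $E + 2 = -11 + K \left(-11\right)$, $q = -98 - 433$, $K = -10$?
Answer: $- \frac{1}{166920000} \approx -5.9909 \cdot 10^{-9}$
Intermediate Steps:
$q = -531$
$E = 97$ ($E = -2 - -99 = -2 + \left(-11 + 110\right) = -2 + 99 = 97$)
$P = -2400$ ($P = \left(-531 - 845\right) - 1024 = -1376 - 1024 = -2400$)
$G{\left(A,L \right)} = L + 717 A L$ ($G{\left(A,L \right)} = 717 A L + L = L + 717 A L$)
$\frac{1}{G{\left(E,P \right)}} = \frac{1}{\left(-2400\right) \left(1 + 717 \cdot 97\right)} = \frac{1}{\left(-2400\right) \left(1 + 69549\right)} = \frac{1}{\left(-2400\right) 69550} = \frac{1}{-166920000} = - \frac{1}{166920000}$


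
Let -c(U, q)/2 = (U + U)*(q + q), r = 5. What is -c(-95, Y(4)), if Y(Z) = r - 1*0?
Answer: -3800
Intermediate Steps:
Y(Z) = 5 (Y(Z) = 5 - 1*0 = 5 + 0 = 5)
c(U, q) = -8*U*q (c(U, q) = -2*(U + U)*(q + q) = -2*2*U*2*q = -8*U*q)
-c(-95, Y(4)) = -(-8)*(-95)*5 = -1*3800 = -3800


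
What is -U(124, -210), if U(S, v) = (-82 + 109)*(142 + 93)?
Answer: -6345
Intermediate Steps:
U(S, v) = 6345 (U(S, v) = 27*235 = 6345)
-U(124, -210) = -1*6345 = -6345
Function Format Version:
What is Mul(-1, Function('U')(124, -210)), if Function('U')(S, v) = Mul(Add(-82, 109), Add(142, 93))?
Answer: -6345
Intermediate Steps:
Function('U')(S, v) = 6345 (Function('U')(S, v) = Mul(27, 235) = 6345)
Mul(-1, Function('U')(124, -210)) = Mul(-1, 6345) = -6345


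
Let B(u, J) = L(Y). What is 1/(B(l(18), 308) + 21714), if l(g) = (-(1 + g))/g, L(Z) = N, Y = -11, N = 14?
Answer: 1/21728 ≈ 4.6024e-5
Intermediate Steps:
L(Z) = 14
l(g) = (-1 - g)/g
B(u, J) = 14
1/(B(l(18), 308) + 21714) = 1/(14 + 21714) = 1/21728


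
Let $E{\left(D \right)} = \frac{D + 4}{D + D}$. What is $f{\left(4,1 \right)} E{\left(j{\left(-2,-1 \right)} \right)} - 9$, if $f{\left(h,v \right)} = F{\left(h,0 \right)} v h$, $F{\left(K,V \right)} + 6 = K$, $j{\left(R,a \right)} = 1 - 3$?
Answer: $-5$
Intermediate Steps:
$j{\left(R,a \right)} = -2$
$F{\left(K,V \right)} = -6 + K$
$E{\left(D \right)} = \frac{4 + D}{2 D}$
$f{\left(h,v \right)} = h v \left(-6 + h\right)$ ($f{\left(h,v \right)} = \left(-6 + h\right) v h = v \left(-6 + h\right) h = h v \left(-6 + h\right)$)
$f{\left(4,1 \right)} E{\left(j{\left(-2,-1 \right)} \right)} - 9 = 4 \cdot 1 \left(-6 + 4\right) \frac{4 - 2}{2 \left(-2\right)} - 9 = 4 \cdot 1 \left(-2\right) \frac{1}{2} \left(- \frac{1}{2}\right) 2 - 9 = \left(-8\right) \left(- \frac{1}{2}\right) - 9 = 4 - 9 = -5$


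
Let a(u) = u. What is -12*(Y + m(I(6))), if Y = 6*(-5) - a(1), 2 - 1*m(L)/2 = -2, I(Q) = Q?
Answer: 276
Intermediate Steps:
m(L) = 8 (m(L) = 4 - 2*(-2) = 4 + 4 = 8)
Y = -31 (Y = 6*(-5) - 1*1 = -30 - 1 = -31)
-12*(Y + m(I(6))) = -12*(-31 + 8) = -12*(-23) = 276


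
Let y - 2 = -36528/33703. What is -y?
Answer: -30878/33703 ≈ -0.91618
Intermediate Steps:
y = 30878/33703 (y = 2 - 36528/33703 = 30878/33703 ≈ 0.91618)
-y = -1*30878/33703 = -30878/33703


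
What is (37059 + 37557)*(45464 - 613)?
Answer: 3346602216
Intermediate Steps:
(37059 + 37557)*(45464 - 613) = 74616*44851 = 3346602216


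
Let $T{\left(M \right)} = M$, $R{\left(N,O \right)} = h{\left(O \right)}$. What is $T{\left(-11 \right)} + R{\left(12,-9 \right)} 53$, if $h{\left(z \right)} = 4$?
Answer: $201$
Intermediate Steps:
$R{\left(N,O \right)} = 4$
$T{\left(-11 \right)} + R{\left(12,-9 \right)} 53 = -11 + 4 \cdot 53 = -11 + 212 = 201$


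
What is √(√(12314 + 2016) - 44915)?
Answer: √(-44915 + √14330) ≈ 211.65*I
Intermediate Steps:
√(√(12314 + 2016) - 44915) = √(√14330 - 44915) = √(-44915 + √14330)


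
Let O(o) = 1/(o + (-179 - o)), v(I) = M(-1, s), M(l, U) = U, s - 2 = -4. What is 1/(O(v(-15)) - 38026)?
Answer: -179/6806655 ≈ -2.6298e-5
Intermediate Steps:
s = -2 (s = 2 - 4 = -2)
v(I) = -2
O(o) = -1/179 (O(o) = 1/(-179) = -1/179)
1/(O(v(-15)) - 38026) = 1/(-1/179 - 38026) = 1/(-6806655/179) = -179/6806655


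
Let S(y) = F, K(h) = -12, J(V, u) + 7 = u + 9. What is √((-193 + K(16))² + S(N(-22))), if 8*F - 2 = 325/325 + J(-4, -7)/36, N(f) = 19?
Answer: √24206606/24 ≈ 205.00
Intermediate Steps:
J(V, u) = 2 + u (J(V, u) = -7 + (u + 9) = -7 + (9 + u) = 2 + u)
F = 103/288 (F = ¼ + (325/325 + (2 - 7)/36)/8 = ¼ + (325*(1/325) - 5*1/36)/8 = ¼ + (1 - 5/36)/8 = ¼ + (⅛)*(31/36) = ¼ + 31/288 = 103/288 ≈ 0.35764)
S(y) = 103/288
√((-193 + K(16))² + S(N(-22))) = √((-193 - 12)² + 103/288) = √((-205)² + 103/288) = √(42025 + 103/288) = √(12103303/288) = √24206606/24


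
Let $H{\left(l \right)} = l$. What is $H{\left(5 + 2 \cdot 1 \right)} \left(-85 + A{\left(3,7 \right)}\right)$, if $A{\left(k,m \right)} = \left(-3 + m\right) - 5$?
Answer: $-602$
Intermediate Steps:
$A{\left(k,m \right)} = -8 + m$
$H{\left(5 + 2 \cdot 1 \right)} \left(-85 + A{\left(3,7 \right)}\right) = \left(5 + 2 \cdot 1\right) \left(-85 + \left(-8 + 7\right)\right) = \left(5 + 2\right) \left(-85 - 1\right) = 7 \left(-86\right) = -602$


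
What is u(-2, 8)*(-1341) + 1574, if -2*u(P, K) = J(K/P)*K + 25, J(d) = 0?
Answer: 36673/2 ≈ 18337.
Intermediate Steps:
u(P, K) = -25/2 (u(P, K) = -(0*K + 25)/2 = -(0 + 25)/2 = -½*25 = -25/2)
u(-2, 8)*(-1341) + 1574 = -25/2*(-1341) + 1574 = 33525/2 + 1574 = 36673/2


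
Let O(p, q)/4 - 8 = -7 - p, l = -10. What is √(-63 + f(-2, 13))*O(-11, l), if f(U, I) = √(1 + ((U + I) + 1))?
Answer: 48*√(-63 + √13) ≈ 369.93*I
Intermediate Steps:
f(U, I) = √(2 + I + U) (f(U, I) = √(1 + ((I + U) + 1)) = √(1 + (1 + I + U)) = √(2 + I + U))
O(p, q) = 4 - 4*p (O(p, q) = 32 + 4*(-7 - p) = 32 + (-28 - 4*p) = 4 - 4*p)
√(-63 + f(-2, 13))*O(-11, l) = √(-63 + √(2 + 13 - 2))*(4 - 4*(-11)) = √(-63 + √13)*(4 + 44) = √(-63 + √13)*48 = 48*√(-63 + √13)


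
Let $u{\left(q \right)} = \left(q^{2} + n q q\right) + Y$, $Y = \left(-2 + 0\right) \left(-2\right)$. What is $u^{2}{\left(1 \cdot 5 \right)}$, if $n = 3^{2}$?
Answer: $64516$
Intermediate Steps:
$n = 9$
$Y = 4$ ($Y = \left(-2\right) \left(-2\right) = 4$)
$u{\left(q \right)} = 4 + 10 q^{2}$ ($u{\left(q \right)} = \left(q^{2} + 9 q q\right) + 4 = \left(q^{2} + 9 q^{2}\right) + 4 = 10 q^{2} + 4 = 4 + 10 q^{2}$)
$u^{2}{\left(1 \cdot 5 \right)} = \left(4 + 10 \left(1 \cdot 5\right)^{2}\right)^{2} = \left(4 + 10 \cdot 5^{2}\right)^{2} = \left(4 + 10 \cdot 25\right)^{2} = \left(4 + 250\right)^{2} = 254^{2} = 64516$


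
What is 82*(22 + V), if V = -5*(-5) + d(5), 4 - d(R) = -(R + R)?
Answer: 5002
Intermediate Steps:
d(R) = 4 + 2*R (d(R) = 4 - (-1)*(R + R) = 4 - (-1)*2*R = 4 - (-2)*R = 4 + 2*R)
V = 39 (V = -5*(-5) + (4 + 2*5) = 25 + (4 + 10) = 25 + 14 = 39)
82*(22 + V) = 82*(22 + 39) = 82*61 = 5002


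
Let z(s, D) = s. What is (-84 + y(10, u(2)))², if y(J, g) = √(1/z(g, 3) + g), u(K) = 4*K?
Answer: (336 - √130)²/16 ≈ 6585.3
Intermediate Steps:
y(J, g) = √(g + 1/g) (y(J, g) = √(1/g + g) = √(g + 1/g))
(-84 + y(10, u(2)))² = (-84 + √(4*2 + 1/(4*2)))² = (-84 + √(8 + 1/8))² = (-84 + √(8 + ⅛))² = (-84 + √(65/8))² = (-84 + √130/4)²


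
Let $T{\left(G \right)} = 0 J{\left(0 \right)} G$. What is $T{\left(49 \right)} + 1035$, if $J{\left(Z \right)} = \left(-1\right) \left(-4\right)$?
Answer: $1035$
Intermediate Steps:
$J{\left(Z \right)} = 4$
$T{\left(G \right)} = 0$ ($T{\left(G \right)} = 0 \cdot 4 G = 0 G = 0$)
$T{\left(49 \right)} + 1035 = 0 + 1035 = 1035$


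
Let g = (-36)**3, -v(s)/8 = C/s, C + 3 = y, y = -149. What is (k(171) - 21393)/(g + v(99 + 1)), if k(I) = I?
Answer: 265275/583048 ≈ 0.45498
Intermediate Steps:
C = -152 (C = -3 - 149 = -152)
v(s) = 1216/s (v(s) = -(-1216)/s = 1216/s)
g = -46656
(k(171) - 21393)/(g + v(99 + 1)) = (171 - 21393)/(-46656 + 1216/(99 + 1)) = -21222/(-46656 + 1216/100) = -21222/(-46656 + 1216*(1/100)) = -21222/(-46656 + 304/25) = -21222/(-1166096/25) = -21222*(-25/1166096) = 265275/583048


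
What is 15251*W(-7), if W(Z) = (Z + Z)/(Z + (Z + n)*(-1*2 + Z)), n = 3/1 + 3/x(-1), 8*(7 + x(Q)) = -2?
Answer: -6191906/949 ≈ -6524.7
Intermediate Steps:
x(Q) = -29/4 (x(Q) = -7 + (1/8)*(-2) = -7 - 1/4 = -29/4)
n = 75/29 (n = 3/1 + 3/(-29/4) = 3*1 + 3*(-4/29) = 3 - 12/29 = 75/29 ≈ 2.5862)
W(Z) = 2*Z/(Z + (-2 + Z)*(75/29 + Z)) (W(Z) = (Z + Z)/(Z + (Z + 75/29)*(-1*2 + Z)) = (2*Z)/(Z + (75/29 + Z)*(-2 + Z)) = (2*Z)/(Z + (-2 + Z)*(75/29 + Z)) = 2*Z/(Z + (-2 + Z)*(75/29 + Z)))
15251*W(-7) = 15251*(58*(-7)/(-150 + 29*(-7)**2 + 46*(-7))) = 15251*(58*(-7)/(-150 + 29*49 - 322)) = 15251*(58*(-7)/(-150 + 1421 - 322)) = 15251*(58*(-7)/949) = 15251*(58*(-7)*(1/949)) = 15251*(-406/949) = -6191906/949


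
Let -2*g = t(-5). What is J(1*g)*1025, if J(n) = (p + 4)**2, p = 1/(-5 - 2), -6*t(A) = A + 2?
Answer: 747225/49 ≈ 15249.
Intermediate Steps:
t(A) = -1/3 - A/6 (t(A) = -(A + 2)/6 = -(2 + A)/6 = -1/3 - A/6)
p = -1/7 (p = 1/(-7) = -1/7 ≈ -0.14286)
g = -1/4 (g = -(-1/3 - 1/6*(-5))/2 = -(-1/3 + 5/6)/2 = -1/2*1/2 = -1/4 ≈ -0.25000)
J(n) = 729/49 (J(n) = (-1/7 + 4)**2 = (27/7)**2 = 729/49)
J(1*g)*1025 = (729/49)*1025 = 747225/49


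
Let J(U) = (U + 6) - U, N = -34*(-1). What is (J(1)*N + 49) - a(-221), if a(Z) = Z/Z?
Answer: 252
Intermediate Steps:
N = 34
J(U) = 6 (J(U) = (6 + U) - U = 6)
a(Z) = 1
(J(1)*N + 49) - a(-221) = (6*34 + 49) - 1*1 = (204 + 49) - 1 = 253 - 1 = 252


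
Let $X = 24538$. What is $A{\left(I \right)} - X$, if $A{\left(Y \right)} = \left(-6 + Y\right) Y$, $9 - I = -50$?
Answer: $-21411$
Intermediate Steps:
$I = 59$ ($I = 9 - -50 = 9 + 50 = 59$)
$A{\left(Y \right)} = Y \left(-6 + Y\right)$
$A{\left(I \right)} - X = 59 \left(-6 + 59\right) - 24538 = 59 \cdot 53 - 24538 = 3127 - 24538 = -21411$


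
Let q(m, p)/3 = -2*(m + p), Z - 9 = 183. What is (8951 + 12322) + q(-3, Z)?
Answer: 20139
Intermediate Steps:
Z = 192 (Z = 9 + 183 = 192)
q(m, p) = -6*m - 6*p (q(m, p) = 3*(-2*(m + p)) = 3*(-2*m - 2*p) = -6*m - 6*p)
(8951 + 12322) + q(-3, Z) = (8951 + 12322) + (-6*(-3) - 6*192) = 21273 + (18 - 1152) = 21273 - 1134 = 20139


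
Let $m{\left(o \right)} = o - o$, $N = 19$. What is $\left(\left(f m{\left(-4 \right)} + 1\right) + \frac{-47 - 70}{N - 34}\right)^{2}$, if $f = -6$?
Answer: $\frac{1936}{25} \approx 77.44$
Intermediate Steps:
$m{\left(o \right)} = 0$
$\left(\left(f m{\left(-4 \right)} + 1\right) + \frac{-47 - 70}{N - 34}\right)^{2} = \left(\left(\left(-6\right) 0 + 1\right) + \frac{-47 - 70}{19 - 34}\right)^{2} = \left(\left(0 + 1\right) - \frac{117}{-15}\right)^{2} = \left(1 - - \frac{39}{5}\right)^{2} = \left(1 + \frac{39}{5}\right)^{2} = \left(\frac{44}{5}\right)^{2} = \frac{1936}{25}$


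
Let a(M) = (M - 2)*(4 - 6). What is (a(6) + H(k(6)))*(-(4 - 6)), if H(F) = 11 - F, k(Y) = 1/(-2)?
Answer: 7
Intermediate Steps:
k(Y) = -½ (k(Y) = 1*(-½) = -½)
a(M) = 4 - 2*M (a(M) = (-2 + M)*(-2) = 4 - 2*M)
(a(6) + H(k(6)))*(-(4 - 6)) = ((4 - 2*6) + (11 - 1*(-½)))*(-(4 - 6)) = ((4 - 12) + (11 + ½))*(-1*(-2)) = (-8 + 23/2)*2 = (7/2)*2 = 7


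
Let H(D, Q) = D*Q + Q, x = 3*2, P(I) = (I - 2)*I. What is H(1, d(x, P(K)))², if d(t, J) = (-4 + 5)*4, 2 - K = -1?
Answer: 64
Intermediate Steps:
K = 3 (K = 2 - 1*(-1) = 2 + 1 = 3)
P(I) = I*(-2 + I) (P(I) = (-2 + I)*I = I*(-2 + I))
x = 6
d(t, J) = 4 (d(t, J) = 1*4 = 4)
H(D, Q) = Q + D*Q
H(1, d(x, P(K)))² = (4*(1 + 1))² = (4*2)² = 8² = 64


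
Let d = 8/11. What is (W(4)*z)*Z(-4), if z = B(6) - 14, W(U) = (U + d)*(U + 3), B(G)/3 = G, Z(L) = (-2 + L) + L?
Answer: -14560/11 ≈ -1323.6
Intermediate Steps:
Z(L) = -2 + 2*L
d = 8/11 (d = 8*(1/11) = 8/11 ≈ 0.72727)
B(G) = 3*G
W(U) = (3 + U)*(8/11 + U) (W(U) = (U + 8/11)*(U + 3) = (8/11 + U)*(3 + U) = (3 + U)*(8/11 + U))
z = 4 (z = 3*6 - 14 = 18 - 14 = 4)
(W(4)*z)*Z(-4) = ((24/11 + 4² + (41/11)*4)*4)*(-2 + 2*(-4)) = ((24/11 + 16 + 164/11)*4)*(-2 - 8) = ((364/11)*4)*(-10) = (1456/11)*(-10) = -14560/11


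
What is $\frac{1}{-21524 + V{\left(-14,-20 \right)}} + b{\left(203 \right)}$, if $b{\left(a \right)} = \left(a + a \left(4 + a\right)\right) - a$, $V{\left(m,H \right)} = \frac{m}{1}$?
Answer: $\frac{905048297}{21538} \approx 42021.0$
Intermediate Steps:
$V{\left(m,H \right)} = m$ ($V{\left(m,H \right)} = m 1 = m$)
$b{\left(a \right)} = a \left(4 + a\right)$
$\frac{1}{-21524 + V{\left(-14,-20 \right)}} + b{\left(203 \right)} = \frac{1}{-21524 - 14} + 203 \left(4 + 203\right) = \frac{1}{-21538} + 203 \cdot 207 = - \frac{1}{21538} + 42021 = \frac{905048297}{21538}$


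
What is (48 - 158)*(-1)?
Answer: 110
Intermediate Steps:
(48 - 158)*(-1) = -110*(-1) = 110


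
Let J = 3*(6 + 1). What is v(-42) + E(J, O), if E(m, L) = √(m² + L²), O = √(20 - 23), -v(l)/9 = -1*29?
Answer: 261 + √438 ≈ 281.93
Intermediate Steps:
v(l) = 261 (v(l) = -(-9)*29 = -9*(-29) = 261)
O = I*√3 (O = √(-3) = I*√3 ≈ 1.732*I)
J = 21 (J = 3*7 = 21)
E(m, L) = √(L² + m²)
v(-42) + E(J, O) = 261 + √((I*√3)² + 21²) = 261 + √(-3 + 441) = 261 + √438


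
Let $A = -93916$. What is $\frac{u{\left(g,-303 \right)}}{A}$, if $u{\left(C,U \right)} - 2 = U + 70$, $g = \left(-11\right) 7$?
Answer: $\frac{231}{93916} \approx 0.0024596$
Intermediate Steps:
$g = -77$
$u{\left(C,U \right)} = 72 + U$ ($u{\left(C,U \right)} = 2 + \left(U + 70\right) = 2 + \left(70 + U\right) = 72 + U$)
$\frac{u{\left(g,-303 \right)}}{A} = \frac{72 - 303}{-93916} = \left(-231\right) \left(- \frac{1}{93916}\right) = \frac{231}{93916}$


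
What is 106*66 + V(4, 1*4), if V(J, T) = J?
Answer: 7000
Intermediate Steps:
106*66 + V(4, 1*4) = 106*66 + 4 = 6996 + 4 = 7000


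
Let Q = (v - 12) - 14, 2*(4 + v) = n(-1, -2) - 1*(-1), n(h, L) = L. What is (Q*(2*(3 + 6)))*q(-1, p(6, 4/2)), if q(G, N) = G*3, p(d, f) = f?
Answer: 1647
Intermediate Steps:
q(G, N) = 3*G
v = -9/2 (v = -4 + (-2 - 1*(-1))/2 = -4 + (-2 + 1)/2 = -4 + (½)*(-1) = -4 - ½ = -9/2 ≈ -4.5000)
Q = -61/2 (Q = (-9/2 - 12) - 14 = -33/2 - 14 = -61/2 ≈ -30.500)
(Q*(2*(3 + 6)))*q(-1, p(6, 4/2)) = (-61*(3 + 6))*(3*(-1)) = -61*9*(-3) = -61/2*18*(-3) = -549*(-3) = 1647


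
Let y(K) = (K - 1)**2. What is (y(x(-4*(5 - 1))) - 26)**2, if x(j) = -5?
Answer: 100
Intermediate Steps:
y(K) = (-1 + K)**2
(y(x(-4*(5 - 1))) - 26)**2 = ((-1 - 5)**2 - 26)**2 = ((-6)**2 - 26)**2 = (36 - 26)**2 = 10**2 = 100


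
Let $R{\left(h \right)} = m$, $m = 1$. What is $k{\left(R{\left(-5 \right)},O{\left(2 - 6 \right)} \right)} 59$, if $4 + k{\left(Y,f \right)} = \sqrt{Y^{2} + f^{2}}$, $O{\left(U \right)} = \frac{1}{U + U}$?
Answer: $-236 + \frac{59 \sqrt{65}}{8} \approx -176.54$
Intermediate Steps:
$O{\left(U \right)} = \frac{1}{2 U}$
$R{\left(h \right)} = 1$
$k{\left(Y,f \right)} = -4 + \sqrt{Y^{2} + f^{2}}$
$k{\left(R{\left(-5 \right)},O{\left(2 - 6 \right)} \right)} 59 = \left(-4 + \sqrt{1^{2} + \left(\frac{1}{2 \left(2 - 6\right)}\right)^{2}}\right) 59 = \left(-4 + \sqrt{1 + \left(\frac{1}{2 \left(2 - 6\right)}\right)^{2}}\right) 59 = \left(-4 + \sqrt{1 + \left(\frac{1}{2 \left(-4\right)}\right)^{2}}\right) 59 = \left(-4 + \sqrt{1 + \left(\frac{1}{2} \left(- \frac{1}{4}\right)\right)^{2}}\right) 59 = \left(-4 + \sqrt{1 + \left(- \frac{1}{8}\right)^{2}}\right) 59 = \left(-4 + \sqrt{1 + \frac{1}{64}}\right) 59 = \left(-4 + \sqrt{\frac{65}{64}}\right) 59 = \left(-4 + \frac{\sqrt{65}}{8}\right) 59 = -236 + \frac{59 \sqrt{65}}{8}$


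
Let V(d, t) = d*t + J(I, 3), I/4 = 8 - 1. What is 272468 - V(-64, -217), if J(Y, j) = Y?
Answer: 258552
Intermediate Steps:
I = 28 (I = 4*(8 - 1) = 4*7 = 28)
V(d, t) = 28 + d*t (V(d, t) = d*t + 28 = 28 + d*t)
272468 - V(-64, -217) = 272468 - (28 - 64*(-217)) = 272468 - (28 + 13888) = 272468 - 1*13916 = 272468 - 13916 = 258552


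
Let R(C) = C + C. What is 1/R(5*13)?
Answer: 1/130 ≈ 0.0076923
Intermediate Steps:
R(C) = 2*C
1/R(5*13) = 1/(2*(5*13)) = 1/(2*65) = 1/130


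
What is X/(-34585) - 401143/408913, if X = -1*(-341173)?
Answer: -153383605604/14142256105 ≈ -10.846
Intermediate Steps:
X = 341173
X/(-34585) - 401143/408913 = 341173/(-34585) - 401143/408913 = 341173*(-1/34585) - 401143*1/408913 = -341173/34585 - 401143/408913 = -153383605604/14142256105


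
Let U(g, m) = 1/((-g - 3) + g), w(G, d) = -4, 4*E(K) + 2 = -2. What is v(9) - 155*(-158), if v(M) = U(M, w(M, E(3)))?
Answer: 73469/3 ≈ 24490.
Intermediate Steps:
E(K) = -1 (E(K) = -½ + (¼)*(-2) = -½ - ½ = -1)
U(g, m) = -⅓ (U(g, m) = 1/((-3 - g) + g) = 1/(-3) = -⅓)
v(M) = -⅓
v(9) - 155*(-158) = -⅓ - 155*(-158) = -⅓ + 24490 = 73469/3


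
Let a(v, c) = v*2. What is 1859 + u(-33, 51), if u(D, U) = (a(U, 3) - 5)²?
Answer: 11268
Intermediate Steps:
a(v, c) = 2*v
u(D, U) = (-5 + 2*U)² (u(D, U) = (2*U - 5)² = (-5 + 2*U)²)
1859 + u(-33, 51) = 1859 + (-5 + 2*51)² = 1859 + (-5 + 102)² = 1859 + 97² = 1859 + 9409 = 11268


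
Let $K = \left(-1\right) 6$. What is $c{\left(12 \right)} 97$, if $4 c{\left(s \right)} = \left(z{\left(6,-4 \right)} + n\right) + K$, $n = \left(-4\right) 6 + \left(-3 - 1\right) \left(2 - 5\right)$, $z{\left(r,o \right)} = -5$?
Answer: $- \frac{2231}{4} \approx -557.75$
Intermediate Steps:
$n = -12$ ($n = -24 - -12 = -24 + 12 = -12$)
$K = -6$
$c{\left(s \right)} = - \frac{23}{4}$ ($c{\left(s \right)} = \frac{\left(-5 - 12\right) - 6}{4} = \frac{-17 - 6}{4} = \frac{1}{4} \left(-23\right) = - \frac{23}{4}$)
$c{\left(12 \right)} 97 = \left(- \frac{23}{4}\right) 97 = - \frac{2231}{4}$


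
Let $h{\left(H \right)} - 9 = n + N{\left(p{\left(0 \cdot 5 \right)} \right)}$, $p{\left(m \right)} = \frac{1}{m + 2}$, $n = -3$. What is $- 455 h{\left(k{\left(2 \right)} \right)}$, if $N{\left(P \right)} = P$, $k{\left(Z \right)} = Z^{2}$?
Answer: $- \frac{5915}{2} \approx -2957.5$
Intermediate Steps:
$p{\left(m \right)} = \frac{1}{2 + m}$
$h{\left(H \right)} = \frac{13}{2}$ ($h{\left(H \right)} = 9 - \left(3 - \frac{1}{2 + 0 \cdot 5}\right) = 9 - \left(3 - \frac{1}{2 + 0}\right) = 9 - \left(3 - \frac{1}{2}\right) = 9 + \left(-3 + \frac{1}{2}\right) = 9 - \frac{5}{2} = \frac{13}{2}$)
$- 455 h{\left(k{\left(2 \right)} \right)} = \left(-455\right) \frac{13}{2} = - \frac{5915}{2}$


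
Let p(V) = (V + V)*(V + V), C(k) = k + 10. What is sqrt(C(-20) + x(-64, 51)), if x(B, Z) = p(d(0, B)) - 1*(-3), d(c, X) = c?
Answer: I*sqrt(7) ≈ 2.6458*I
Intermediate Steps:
C(k) = 10 + k
p(V) = 4*V**2 (p(V) = (2*V)*(2*V) = 4*V**2)
x(B, Z) = 3 (x(B, Z) = 4*0**2 - 1*(-3) = 4*0 + 3 = 0 + 3 = 3)
sqrt(C(-20) + x(-64, 51)) = sqrt((10 - 20) + 3) = sqrt(-10 + 3) = sqrt(-7) = I*sqrt(7)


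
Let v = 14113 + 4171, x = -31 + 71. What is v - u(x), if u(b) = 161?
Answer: 18123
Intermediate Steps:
x = 40
v = 18284
v - u(x) = 18284 - 1*161 = 18284 - 161 = 18123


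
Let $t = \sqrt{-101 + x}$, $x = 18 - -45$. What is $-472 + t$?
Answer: $-472 + i \sqrt{38} \approx -472.0 + 6.1644 i$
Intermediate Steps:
$x = 63$ ($x = 18 + 45 = 63$)
$t = i \sqrt{38}$ ($t = \sqrt{-101 + 63} = \sqrt{-38} = i \sqrt{38} \approx 6.1644 i$)
$-472 + t = -472 + i \sqrt{38}$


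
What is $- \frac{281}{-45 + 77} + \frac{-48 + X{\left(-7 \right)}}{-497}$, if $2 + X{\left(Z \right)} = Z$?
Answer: $- \frac{137833}{15904} \approx -8.6666$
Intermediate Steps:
$X{\left(Z \right)} = -2 + Z$
$- \frac{281}{-45 + 77} + \frac{-48 + X{\left(-7 \right)}}{-497} = - \frac{281}{-45 + 77} + \frac{-48 - 9}{-497} = - \frac{281}{32} + \left(-48 - 9\right) \left(- \frac{1}{497}\right) = \left(-281\right) \frac{1}{32} - - \frac{57}{497} = - \frac{281}{32} + \frac{57}{497} = - \frac{137833}{15904}$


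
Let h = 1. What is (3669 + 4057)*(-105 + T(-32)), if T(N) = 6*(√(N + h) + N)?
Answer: -2294622 + 46356*I*√31 ≈ -2.2946e+6 + 2.581e+5*I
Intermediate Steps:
T(N) = 6*N + 6*√(1 + N) (T(N) = 6*(√(N + 1) + N) = 6*(√(1 + N) + N) = 6*(N + √(1 + N)) = 6*N + 6*√(1 + N))
(3669 + 4057)*(-105 + T(-32)) = (3669 + 4057)*(-105 + (6*(-32) + 6*√(1 - 32))) = 7726*(-105 + (-192 + 6*√(-31))) = 7726*(-105 + (-192 + 6*(I*√31))) = 7726*(-105 + (-192 + 6*I*√31)) = 7726*(-297 + 6*I*√31) = -2294622 + 46356*I*√31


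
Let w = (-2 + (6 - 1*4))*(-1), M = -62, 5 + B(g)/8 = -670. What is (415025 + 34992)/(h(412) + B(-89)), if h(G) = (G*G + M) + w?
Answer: 450017/164282 ≈ 2.7393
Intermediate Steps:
B(g) = -5400 (B(g) = -40 + 8*(-670) = -40 - 5360 = -5400)
w = 0 (w = (-2 + (6 - 4))*(-1) = (-2 + 2)*(-1) = 0*(-1) = 0)
h(G) = -62 + G² (h(G) = (G*G - 62) + 0 = (G² - 62) + 0 = (-62 + G²) + 0 = -62 + G²)
(415025 + 34992)/(h(412) + B(-89)) = (415025 + 34992)/((-62 + 412²) - 5400) = 450017/((-62 + 169744) - 5400) = 450017/(169682 - 5400) = 450017/164282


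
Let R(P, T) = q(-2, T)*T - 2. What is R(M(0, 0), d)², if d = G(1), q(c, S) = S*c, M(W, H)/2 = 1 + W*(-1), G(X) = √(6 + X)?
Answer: 256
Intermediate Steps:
M(W, H) = 2 - 2*W (M(W, H) = 2*(1 + W*(-1)) = 2*(1 - W) = 2 - 2*W)
d = √7 (d = √(6 + 1) = √7 ≈ 2.6458)
R(P, T) = -2 - 2*T² (R(P, T) = (T*(-2))*T - 2 = (-2*T)*T - 2 = -2*T² - 2 = -2 - 2*T²)
R(M(0, 0), d)² = (-2 - 2*(√7)²)² = (-2 - 2*7)² = (-2 - 14)² = (-16)² = 256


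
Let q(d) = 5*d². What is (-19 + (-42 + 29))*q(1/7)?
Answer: -160/49 ≈ -3.2653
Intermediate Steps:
(-19 + (-42 + 29))*q(1/7) = (-19 + (-42 + 29))*(5*(1/7)²) = (-19 - 13)*(5*(⅐)²) = -160/49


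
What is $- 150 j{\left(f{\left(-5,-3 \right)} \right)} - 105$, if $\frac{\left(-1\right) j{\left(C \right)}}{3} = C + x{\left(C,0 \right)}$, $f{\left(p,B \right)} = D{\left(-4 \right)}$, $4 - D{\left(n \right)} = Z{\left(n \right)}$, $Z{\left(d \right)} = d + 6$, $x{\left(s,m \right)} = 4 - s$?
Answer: $1695$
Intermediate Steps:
$Z{\left(d \right)} = 6 + d$
$D{\left(n \right)} = -2 - n$ ($D{\left(n \right)} = 4 - \left(6 + n\right) = -2 - n$)
$f{\left(p,B \right)} = 2$ ($f{\left(p,B \right)} = -2 - -4 = -2 + 4 = 2$)
$j{\left(C \right)} = -12$ ($j{\left(C \right)} = - 3 \left(C - \left(-4 + C\right)\right) = \left(-3\right) 4 = -12$)
$- 150 j{\left(f{\left(-5,-3 \right)} \right)} - 105 = \left(-150\right) \left(-12\right) - 105 = 1800 - 105 = 1695$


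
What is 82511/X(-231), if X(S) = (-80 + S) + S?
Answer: -82511/542 ≈ -152.23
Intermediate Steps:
X(S) = -80 + 2*S
82511/X(-231) = 82511/(-80 + 2*(-231)) = 82511/(-80 - 462) = 82511/(-542) = 82511*(-1/542) = -82511/542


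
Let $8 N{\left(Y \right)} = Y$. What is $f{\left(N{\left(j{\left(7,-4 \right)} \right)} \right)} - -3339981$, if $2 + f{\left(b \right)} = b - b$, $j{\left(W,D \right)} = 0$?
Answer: $3339979$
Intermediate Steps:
$N{\left(Y \right)} = \frac{Y}{8}$
$f{\left(b \right)} = -2$ ($f{\left(b \right)} = -2 + \left(b - b\right) = -2 + 0 = -2$)
$f{\left(N{\left(j{\left(7,-4 \right)} \right)} \right)} - -3339981 = -2 - -3339981 = -2 + 3339981 = 3339979$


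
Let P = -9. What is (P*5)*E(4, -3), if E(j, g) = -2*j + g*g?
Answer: -45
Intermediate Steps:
E(j, g) = g² - 2*j (E(j, g) = -2*j + g² = g² - 2*j)
(P*5)*E(4, -3) = (-9*5)*((-3)² - 2*4) = -45*(9 - 8) = -45*1 = -45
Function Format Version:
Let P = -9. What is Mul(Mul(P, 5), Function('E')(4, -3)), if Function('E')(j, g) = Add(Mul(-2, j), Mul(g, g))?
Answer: -45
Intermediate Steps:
Function('E')(j, g) = Add(Pow(g, 2), Mul(-2, j)) (Function('E')(j, g) = Add(Mul(-2, j), Pow(g, 2)) = Add(Pow(g, 2), Mul(-2, j)))
Mul(Mul(P, 5), Function('E')(4, -3)) = Mul(Mul(-9, 5), Add(Pow(-3, 2), Mul(-2, 4))) = Mul(-45, Add(9, -8)) = Mul(-45, 1) = -45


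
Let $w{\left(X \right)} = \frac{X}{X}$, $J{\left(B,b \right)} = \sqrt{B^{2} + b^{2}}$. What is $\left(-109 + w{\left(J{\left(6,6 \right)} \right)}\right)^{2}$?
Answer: $11664$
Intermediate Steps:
$w{\left(X \right)} = 1$
$\left(-109 + w{\left(J{\left(6,6 \right)} \right)}\right)^{2} = \left(-109 + 1\right)^{2} = \left(-108\right)^{2} = 11664$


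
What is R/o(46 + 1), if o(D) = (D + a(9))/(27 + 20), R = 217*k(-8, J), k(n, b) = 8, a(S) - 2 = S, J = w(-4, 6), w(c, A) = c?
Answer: 40796/29 ≈ 1406.8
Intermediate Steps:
J = -4
a(S) = 2 + S
R = 1736 (R = 217*8 = 1736)
o(D) = 11/47 + D/47 (o(D) = (D + (2 + 9))/(27 + 20) = (D + 11)/47 = (11 + D)*(1/47) = 11/47 + D/47)
R/o(46 + 1) = 1736/(11/47 + (46 + 1)/47) = 1736/(11/47 + (1/47)*47) = 1736/(11/47 + 1) = 1736/(58/47) = 1736*(47/58) = 40796/29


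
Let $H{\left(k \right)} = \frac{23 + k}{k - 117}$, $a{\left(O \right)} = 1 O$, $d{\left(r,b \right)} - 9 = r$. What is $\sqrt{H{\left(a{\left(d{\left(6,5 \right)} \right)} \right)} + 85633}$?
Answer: $\frac{4 \sqrt{13920654}}{51} \approx 292.63$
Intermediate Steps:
$d{\left(r,b \right)} = 9 + r$
$a{\left(O \right)} = O$
$H{\left(k \right)} = \frac{23 + k}{-117 + k}$
$\sqrt{H{\left(a{\left(d{\left(6,5 \right)} \right)} \right)} + 85633} = \sqrt{\frac{23 + \left(9 + 6\right)}{-117 + \left(9 + 6\right)} + 85633} = \sqrt{\frac{23 + 15}{-117 + 15} + 85633} = \sqrt{\frac{1}{-102} \cdot 38 + 85633} = \sqrt{\left(- \frac{1}{102}\right) 38 + 85633} = \sqrt{- \frac{19}{51} + 85633} = \sqrt{\frac{4367264}{51}} = \frac{4 \sqrt{13920654}}{51}$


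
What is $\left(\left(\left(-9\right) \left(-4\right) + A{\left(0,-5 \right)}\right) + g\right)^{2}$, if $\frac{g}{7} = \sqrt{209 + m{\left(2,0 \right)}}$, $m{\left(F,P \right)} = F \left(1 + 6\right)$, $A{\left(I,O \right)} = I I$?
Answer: $12223 + 504 \sqrt{223} \approx 19749.0$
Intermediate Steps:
$A{\left(I,O \right)} = I^{2}$
$m{\left(F,P \right)} = 7 F$ ($m{\left(F,P \right)} = F 7 = 7 F$)
$g = 7 \sqrt{223}$ ($g = 7 \sqrt{209 + 7 \cdot 2} = 7 \sqrt{209 + 14} = 7 \sqrt{223} \approx 104.53$)
$\left(\left(\left(-9\right) \left(-4\right) + A{\left(0,-5 \right)}\right) + g\right)^{2} = \left(\left(\left(-9\right) \left(-4\right) + 0^{2}\right) + 7 \sqrt{223}\right)^{2} = \left(\left(36 + 0\right) + 7 \sqrt{223}\right)^{2} = \left(36 + 7 \sqrt{223}\right)^{2}$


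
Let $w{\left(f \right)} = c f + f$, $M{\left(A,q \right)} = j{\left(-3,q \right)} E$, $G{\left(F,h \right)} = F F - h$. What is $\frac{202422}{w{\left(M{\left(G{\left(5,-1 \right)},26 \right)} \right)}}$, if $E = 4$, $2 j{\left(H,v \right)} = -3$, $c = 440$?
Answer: $- \frac{33737}{441} \approx -76.501$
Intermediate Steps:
$j{\left(H,v \right)} = - \frac{3}{2}$ ($j{\left(H,v \right)} = \frac{1}{2} \left(-3\right) = - \frac{3}{2}$)
$G{\left(F,h \right)} = F^{2} - h$
$M{\left(A,q \right)} = -6$ ($M{\left(A,q \right)} = \left(- \frac{3}{2}\right) 4 = -6$)
$w{\left(f \right)} = 441 f$ ($w{\left(f \right)} = 440 f + f = 441 f$)
$\frac{202422}{w{\left(M{\left(G{\left(5,-1 \right)},26 \right)} \right)}} = \frac{202422}{441 \left(-6\right)} = \frac{202422}{-2646} = 202422 \left(- \frac{1}{2646}\right) = - \frac{33737}{441}$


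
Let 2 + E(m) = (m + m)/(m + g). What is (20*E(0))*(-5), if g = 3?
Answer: 200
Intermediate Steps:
E(m) = -2 + 2*m/(3 + m) (E(m) = -2 + (m + m)/(m + 3) = -2 + (2*m)/(3 + m) = -2 + 2*m/(3 + m))
(20*E(0))*(-5) = (20*(-6/(3 + 0)))*(-5) = (20*(-6/3))*(-5) = (20*(-6*⅓))*(-5) = (20*(-2))*(-5) = -40*(-5) = 200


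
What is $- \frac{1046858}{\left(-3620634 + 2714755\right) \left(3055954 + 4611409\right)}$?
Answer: $\frac{1046858}{6945703127077} \approx 1.5072 \cdot 10^{-7}$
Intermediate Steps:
$- \frac{1046858}{\left(-3620634 + 2714755\right) \left(3055954 + 4611409\right)} = - \frac{1046858}{\left(-905879\right) 7667363} = - \frac{1046858}{-6945703127077} = \left(-1046858\right) \left(- \frac{1}{6945703127077}\right) = \frac{1046858}{6945703127077}$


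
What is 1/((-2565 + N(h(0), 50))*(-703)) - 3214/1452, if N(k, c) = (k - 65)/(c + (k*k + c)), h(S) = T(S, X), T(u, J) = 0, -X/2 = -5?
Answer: -57969359153/26189026314 ≈ -2.2135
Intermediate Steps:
X = 10 (X = -2*(-5) = 10)
h(S) = 0
N(k, c) = (-65 + k)/(k² + 2*c) (N(k, c) = (-65 + k)/(c + (k² + c)) = (-65 + k)/(c + (c + k²)) = (-65 + k)/(k² + 2*c))
1/((-2565 + N(h(0), 50))*(-703)) - 3214/1452 = 1/(-2565 + (-65 + 0)/(0² + 2*50)*(-703)) - 3214/1452 = -1/703/(-2565 - 65/(0 + 100)) - 3214*1/1452 = -1/703/(-2565 - 65/100) - 1607/726 = -1/703/(-2565 + (1/100)*(-65)) - 1607/726 = -1/703/(-2565 - 13/20) - 1607/726 = -1/703/(-51313/20) - 1607/726 = -20/51313*(-1/703) - 1607/726 = 20/36073039 - 1607/726 = -57969359153/26189026314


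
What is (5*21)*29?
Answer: 3045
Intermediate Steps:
(5*21)*29 = 105*29 = 3045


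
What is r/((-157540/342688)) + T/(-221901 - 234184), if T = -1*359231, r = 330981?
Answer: -2586528564967757/3592581545 ≈ -7.1996e+5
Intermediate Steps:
T = -359231
r/((-157540/342688)) + T/(-221901 - 234184) = 330981/((-157540/342688)) - 359231/(-221901 - 234184) = 330981/((-157540*1/342688)) - 359231/(-456085) = 330981/(-39385/85672) - 359231*(-1/456085) = 330981*(-85672/39385) + 359231/456085 = -28355804232/39385 + 359231/456085 = -2586528564967757/3592581545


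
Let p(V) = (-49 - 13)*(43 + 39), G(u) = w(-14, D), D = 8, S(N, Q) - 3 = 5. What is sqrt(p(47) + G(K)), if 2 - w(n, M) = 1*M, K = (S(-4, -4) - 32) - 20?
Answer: I*sqrt(5090) ≈ 71.344*I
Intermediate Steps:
S(N, Q) = 8 (S(N, Q) = 3 + 5 = 8)
K = -44 (K = (8 - 32) - 20 = -24 - 20 = -44)
w(n, M) = 2 - M
G(u) = -6 (G(u) = 2 - 1*8 = 2 - 8 = -6)
p(V) = -5084 (p(V) = -62*82 = -5084)
sqrt(p(47) + G(K)) = sqrt(-5084 - 6) = sqrt(-5090) = I*sqrt(5090)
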